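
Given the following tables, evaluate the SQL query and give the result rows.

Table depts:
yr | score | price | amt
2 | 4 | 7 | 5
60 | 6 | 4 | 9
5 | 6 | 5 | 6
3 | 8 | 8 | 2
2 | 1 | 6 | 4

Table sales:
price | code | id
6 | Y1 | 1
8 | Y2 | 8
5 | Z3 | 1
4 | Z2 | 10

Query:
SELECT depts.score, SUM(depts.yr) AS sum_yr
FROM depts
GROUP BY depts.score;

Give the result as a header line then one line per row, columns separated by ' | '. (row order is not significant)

== RESULT ==
depts.score | sum_yr
4 | 2
6 | 65
8 | 3
1 | 2

Derivation:
After GROUP BY (4 rows):
depts.score | sum_yr
4 | 2
6 | 65
8 | 3
1 | 2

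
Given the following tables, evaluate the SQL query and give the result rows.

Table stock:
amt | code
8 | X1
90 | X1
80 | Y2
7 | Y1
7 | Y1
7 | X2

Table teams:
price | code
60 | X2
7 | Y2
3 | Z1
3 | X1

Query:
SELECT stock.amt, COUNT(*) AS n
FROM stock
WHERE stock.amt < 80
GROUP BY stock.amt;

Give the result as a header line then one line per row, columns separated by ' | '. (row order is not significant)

After WHERE (4 rows):
stock.amt | stock.code
8 | X1
7 | Y1
7 | Y1
7 | X2
After GROUP BY (2 rows):
stock.amt | n
8 | 1
7 | 3

== RESULT ==
stock.amt | n
8 | 1
7 | 3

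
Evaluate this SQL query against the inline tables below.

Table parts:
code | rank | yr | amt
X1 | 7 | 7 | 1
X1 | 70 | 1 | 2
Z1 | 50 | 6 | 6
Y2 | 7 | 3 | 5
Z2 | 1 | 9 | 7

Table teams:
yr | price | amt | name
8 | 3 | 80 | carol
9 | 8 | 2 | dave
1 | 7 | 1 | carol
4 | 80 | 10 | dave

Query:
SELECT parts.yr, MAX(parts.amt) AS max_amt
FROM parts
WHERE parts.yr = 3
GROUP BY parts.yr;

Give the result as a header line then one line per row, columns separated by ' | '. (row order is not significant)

== RESULT ==
parts.yr | max_amt
3 | 5

Derivation:
After WHERE (1 rows):
parts.code | parts.rank | parts.yr | parts.amt
Y2 | 7 | 3 | 5
After GROUP BY (1 rows):
parts.yr | max_amt
3 | 5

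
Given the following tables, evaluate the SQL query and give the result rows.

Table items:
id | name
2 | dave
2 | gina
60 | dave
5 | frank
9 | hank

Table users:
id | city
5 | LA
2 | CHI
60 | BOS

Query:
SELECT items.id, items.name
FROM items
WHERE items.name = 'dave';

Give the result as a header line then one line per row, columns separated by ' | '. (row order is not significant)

== RESULT ==
items.id | items.name
2 | dave
60 | dave

Derivation:
After WHERE (2 rows):
items.id | items.name
2 | dave
60 | dave
After SELECT (2 rows):
items.id | items.name
2 | dave
60 | dave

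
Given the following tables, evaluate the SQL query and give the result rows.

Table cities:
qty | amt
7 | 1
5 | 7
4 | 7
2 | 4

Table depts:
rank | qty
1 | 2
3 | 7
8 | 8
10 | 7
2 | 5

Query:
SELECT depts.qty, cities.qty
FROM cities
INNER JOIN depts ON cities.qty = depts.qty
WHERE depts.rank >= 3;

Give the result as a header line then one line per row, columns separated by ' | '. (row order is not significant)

After JOIN depts (4 rows):
cities.qty | cities.amt | depts.rank | depts.qty
7 | 1 | 3 | 7
7 | 1 | 10 | 7
5 | 7 | 2 | 5
2 | 4 | 1 | 2
After WHERE (2 rows):
cities.qty | cities.amt | depts.rank | depts.qty
7 | 1 | 3 | 7
7 | 1 | 10 | 7
After SELECT (2 rows):
depts.qty | cities.qty
7 | 7
7 | 7

== RESULT ==
depts.qty | cities.qty
7 | 7
7 | 7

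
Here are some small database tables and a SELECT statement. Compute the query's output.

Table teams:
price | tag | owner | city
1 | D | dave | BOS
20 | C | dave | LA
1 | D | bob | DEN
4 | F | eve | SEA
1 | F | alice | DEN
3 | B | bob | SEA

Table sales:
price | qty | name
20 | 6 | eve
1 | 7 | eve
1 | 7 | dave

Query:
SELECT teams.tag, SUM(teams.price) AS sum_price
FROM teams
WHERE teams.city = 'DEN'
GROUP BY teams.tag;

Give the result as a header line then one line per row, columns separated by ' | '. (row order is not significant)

After WHERE (2 rows):
teams.price | teams.tag | teams.owner | teams.city
1 | D | bob | DEN
1 | F | alice | DEN
After GROUP BY (2 rows):
teams.tag | sum_price
D | 1
F | 1

== RESULT ==
teams.tag | sum_price
D | 1
F | 1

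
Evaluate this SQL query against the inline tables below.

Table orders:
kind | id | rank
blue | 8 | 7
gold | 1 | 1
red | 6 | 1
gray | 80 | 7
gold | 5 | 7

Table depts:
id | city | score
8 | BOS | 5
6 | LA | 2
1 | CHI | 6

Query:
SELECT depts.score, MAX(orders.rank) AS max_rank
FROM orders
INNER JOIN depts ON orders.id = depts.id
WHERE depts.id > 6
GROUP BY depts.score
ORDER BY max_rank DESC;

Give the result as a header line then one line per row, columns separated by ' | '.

== RESULT ==
depts.score | max_rank
5 | 7

Derivation:
After JOIN depts (3 rows):
orders.kind | orders.id | orders.rank | depts.id | depts.city | depts.score
blue | 8 | 7 | 8 | BOS | 5
gold | 1 | 1 | 1 | CHI | 6
red | 6 | 1 | 6 | LA | 2
After WHERE (1 rows):
orders.kind | orders.id | orders.rank | depts.id | depts.city | depts.score
blue | 8 | 7 | 8 | BOS | 5
After GROUP BY (1 rows):
depts.score | max_rank
5 | 7
After ORDER BY (1 rows):
depts.score | max_rank
5 | 7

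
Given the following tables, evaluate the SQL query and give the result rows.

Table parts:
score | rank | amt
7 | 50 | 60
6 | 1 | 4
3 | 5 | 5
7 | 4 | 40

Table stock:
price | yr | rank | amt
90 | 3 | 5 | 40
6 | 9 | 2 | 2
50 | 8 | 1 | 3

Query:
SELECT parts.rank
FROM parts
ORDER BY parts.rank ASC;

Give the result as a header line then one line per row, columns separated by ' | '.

== RESULT ==
parts.rank
1
4
5
50

Derivation:
After SELECT (4 rows):
parts.rank
50
1
5
4
After ORDER BY (4 rows):
parts.rank
1
4
5
50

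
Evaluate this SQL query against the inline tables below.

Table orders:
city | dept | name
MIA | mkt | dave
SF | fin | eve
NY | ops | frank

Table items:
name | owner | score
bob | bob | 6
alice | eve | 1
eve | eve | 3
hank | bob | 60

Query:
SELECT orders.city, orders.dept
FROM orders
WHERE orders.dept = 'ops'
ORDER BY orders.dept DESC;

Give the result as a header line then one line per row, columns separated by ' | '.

== RESULT ==
orders.city | orders.dept
NY | ops

Derivation:
After WHERE (1 rows):
orders.city | orders.dept | orders.name
NY | ops | frank
After SELECT (1 rows):
orders.city | orders.dept
NY | ops
After ORDER BY (1 rows):
orders.city | orders.dept
NY | ops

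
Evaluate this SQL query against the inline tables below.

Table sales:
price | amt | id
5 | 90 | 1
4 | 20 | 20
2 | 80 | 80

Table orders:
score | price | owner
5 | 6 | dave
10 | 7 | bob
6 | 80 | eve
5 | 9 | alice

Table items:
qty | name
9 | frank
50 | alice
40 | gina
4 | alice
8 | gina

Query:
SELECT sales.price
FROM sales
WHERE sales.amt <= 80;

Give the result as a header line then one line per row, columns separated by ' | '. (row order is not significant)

After WHERE (2 rows):
sales.price | sales.amt | sales.id
4 | 20 | 20
2 | 80 | 80
After SELECT (2 rows):
sales.price
4
2

== RESULT ==
sales.price
4
2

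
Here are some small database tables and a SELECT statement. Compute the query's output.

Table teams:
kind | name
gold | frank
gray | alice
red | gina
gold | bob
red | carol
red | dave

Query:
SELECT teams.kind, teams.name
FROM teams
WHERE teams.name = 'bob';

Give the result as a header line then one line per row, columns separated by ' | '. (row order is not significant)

After WHERE (1 rows):
teams.kind | teams.name
gold | bob
After SELECT (1 rows):
teams.kind | teams.name
gold | bob

== RESULT ==
teams.kind | teams.name
gold | bob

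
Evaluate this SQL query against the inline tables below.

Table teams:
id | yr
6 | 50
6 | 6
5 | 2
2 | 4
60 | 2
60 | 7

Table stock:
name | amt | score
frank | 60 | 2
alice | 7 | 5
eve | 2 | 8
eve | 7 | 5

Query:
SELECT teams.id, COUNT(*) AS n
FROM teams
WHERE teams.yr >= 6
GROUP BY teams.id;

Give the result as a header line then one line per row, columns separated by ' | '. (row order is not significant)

After WHERE (3 rows):
teams.id | teams.yr
6 | 50
6 | 6
60 | 7
After GROUP BY (2 rows):
teams.id | n
6 | 2
60 | 1

== RESULT ==
teams.id | n
6 | 2
60 | 1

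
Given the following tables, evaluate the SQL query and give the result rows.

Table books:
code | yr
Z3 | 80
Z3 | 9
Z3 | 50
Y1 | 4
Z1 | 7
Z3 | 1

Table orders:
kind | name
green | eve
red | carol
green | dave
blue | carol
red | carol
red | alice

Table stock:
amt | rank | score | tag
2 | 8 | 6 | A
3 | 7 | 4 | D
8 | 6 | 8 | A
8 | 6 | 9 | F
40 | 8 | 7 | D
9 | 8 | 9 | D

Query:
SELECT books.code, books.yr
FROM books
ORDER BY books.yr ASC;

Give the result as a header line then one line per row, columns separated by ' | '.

== RESULT ==
books.code | books.yr
Z3 | 1
Y1 | 4
Z1 | 7
Z3 | 9
Z3 | 50
Z3 | 80

Derivation:
After SELECT (6 rows):
books.code | books.yr
Z3 | 80
Z3 | 9
Z3 | 50
Y1 | 4
Z1 | 7
Z3 | 1
After ORDER BY (6 rows):
books.code | books.yr
Z3 | 1
Y1 | 4
Z1 | 7
Z3 | 9
Z3 | 50
Z3 | 80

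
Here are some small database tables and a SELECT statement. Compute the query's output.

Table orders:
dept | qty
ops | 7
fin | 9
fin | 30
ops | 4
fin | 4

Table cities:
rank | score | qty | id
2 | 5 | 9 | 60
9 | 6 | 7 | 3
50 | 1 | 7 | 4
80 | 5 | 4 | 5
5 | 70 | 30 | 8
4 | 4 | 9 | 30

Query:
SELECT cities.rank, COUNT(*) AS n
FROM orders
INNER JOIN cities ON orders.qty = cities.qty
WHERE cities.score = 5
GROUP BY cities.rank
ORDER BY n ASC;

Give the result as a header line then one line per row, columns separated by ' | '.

== RESULT ==
cities.rank | n
2 | 1
80 | 2

Derivation:
After JOIN cities (7 rows):
orders.dept | orders.qty | cities.rank | cities.score | cities.qty | cities.id
ops | 7 | 9 | 6 | 7 | 3
ops | 7 | 50 | 1 | 7 | 4
fin | 9 | 2 | 5 | 9 | 60
fin | 9 | 4 | 4 | 9 | 30
fin | 30 | 5 | 70 | 30 | 8
ops | 4 | 80 | 5 | 4 | 5
fin | 4 | 80 | 5 | 4 | 5
After WHERE (3 rows):
orders.dept | orders.qty | cities.rank | cities.score | cities.qty | cities.id
fin | 9 | 2 | 5 | 9 | 60
ops | 4 | 80 | 5 | 4 | 5
fin | 4 | 80 | 5 | 4 | 5
After GROUP BY (2 rows):
cities.rank | n
2 | 1
80 | 2
After ORDER BY (2 rows):
cities.rank | n
2 | 1
80 | 2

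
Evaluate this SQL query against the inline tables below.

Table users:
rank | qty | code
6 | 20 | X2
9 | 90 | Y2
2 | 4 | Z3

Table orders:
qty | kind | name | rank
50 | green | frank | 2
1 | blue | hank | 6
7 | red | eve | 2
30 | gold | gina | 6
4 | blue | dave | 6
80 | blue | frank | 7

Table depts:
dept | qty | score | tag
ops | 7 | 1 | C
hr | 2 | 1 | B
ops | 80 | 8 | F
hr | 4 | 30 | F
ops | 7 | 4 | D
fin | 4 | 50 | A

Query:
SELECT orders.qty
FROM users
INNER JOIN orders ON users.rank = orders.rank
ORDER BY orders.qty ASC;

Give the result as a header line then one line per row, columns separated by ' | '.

After JOIN orders (5 rows):
users.rank | users.qty | users.code | orders.qty | orders.kind | orders.name | orders.rank
6 | 20 | X2 | 1 | blue | hank | 6
6 | 20 | X2 | 30 | gold | gina | 6
6 | 20 | X2 | 4 | blue | dave | 6
2 | 4 | Z3 | 50 | green | frank | 2
2 | 4 | Z3 | 7 | red | eve | 2
After SELECT (5 rows):
orders.qty
1
30
4
50
7
After ORDER BY (5 rows):
orders.qty
1
4
7
30
50

== RESULT ==
orders.qty
1
4
7
30
50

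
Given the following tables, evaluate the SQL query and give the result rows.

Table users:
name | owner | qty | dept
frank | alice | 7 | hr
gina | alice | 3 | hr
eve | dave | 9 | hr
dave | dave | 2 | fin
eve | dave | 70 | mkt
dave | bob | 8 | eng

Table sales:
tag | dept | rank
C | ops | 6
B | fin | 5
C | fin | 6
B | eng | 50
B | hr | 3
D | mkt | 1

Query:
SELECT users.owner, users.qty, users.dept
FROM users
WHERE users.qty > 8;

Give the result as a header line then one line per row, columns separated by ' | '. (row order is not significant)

== RESULT ==
users.owner | users.qty | users.dept
dave | 9 | hr
dave | 70 | mkt

Derivation:
After WHERE (2 rows):
users.name | users.owner | users.qty | users.dept
eve | dave | 9 | hr
eve | dave | 70 | mkt
After SELECT (2 rows):
users.owner | users.qty | users.dept
dave | 9 | hr
dave | 70 | mkt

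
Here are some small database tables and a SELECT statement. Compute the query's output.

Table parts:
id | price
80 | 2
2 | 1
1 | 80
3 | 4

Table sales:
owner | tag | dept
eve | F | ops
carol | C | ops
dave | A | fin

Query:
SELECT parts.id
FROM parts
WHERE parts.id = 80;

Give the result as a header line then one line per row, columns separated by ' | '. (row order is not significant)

After WHERE (1 rows):
parts.id | parts.price
80 | 2
After SELECT (1 rows):
parts.id
80

== RESULT ==
parts.id
80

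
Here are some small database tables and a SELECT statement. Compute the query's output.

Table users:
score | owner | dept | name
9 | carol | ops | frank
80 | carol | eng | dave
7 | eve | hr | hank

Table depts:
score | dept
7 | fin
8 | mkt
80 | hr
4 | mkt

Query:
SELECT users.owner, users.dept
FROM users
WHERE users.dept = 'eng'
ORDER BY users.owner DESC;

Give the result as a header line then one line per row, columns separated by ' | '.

After WHERE (1 rows):
users.score | users.owner | users.dept | users.name
80 | carol | eng | dave
After SELECT (1 rows):
users.owner | users.dept
carol | eng
After ORDER BY (1 rows):
users.owner | users.dept
carol | eng

== RESULT ==
users.owner | users.dept
carol | eng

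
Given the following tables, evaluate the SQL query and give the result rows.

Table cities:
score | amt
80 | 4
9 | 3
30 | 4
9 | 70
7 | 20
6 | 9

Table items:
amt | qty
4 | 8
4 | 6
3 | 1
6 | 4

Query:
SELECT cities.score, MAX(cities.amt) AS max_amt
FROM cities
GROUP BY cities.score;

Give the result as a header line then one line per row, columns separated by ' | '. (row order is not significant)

After GROUP BY (5 rows):
cities.score | max_amt
80 | 4
9 | 70
30 | 4
7 | 20
6 | 9

== RESULT ==
cities.score | max_amt
80 | 4
9 | 70
30 | 4
7 | 20
6 | 9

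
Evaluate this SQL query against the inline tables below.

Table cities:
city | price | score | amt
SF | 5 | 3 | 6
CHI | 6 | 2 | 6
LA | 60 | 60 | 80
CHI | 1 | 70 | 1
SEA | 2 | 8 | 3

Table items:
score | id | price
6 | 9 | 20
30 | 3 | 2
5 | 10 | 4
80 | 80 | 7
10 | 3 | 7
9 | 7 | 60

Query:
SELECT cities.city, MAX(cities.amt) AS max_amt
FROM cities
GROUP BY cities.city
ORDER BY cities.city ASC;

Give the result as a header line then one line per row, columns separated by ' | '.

== RESULT ==
cities.city | max_amt
CHI | 6
LA | 80
SEA | 3
SF | 6

Derivation:
After GROUP BY (4 rows):
cities.city | max_amt
SF | 6
CHI | 6
LA | 80
SEA | 3
After ORDER BY (4 rows):
cities.city | max_amt
CHI | 6
LA | 80
SEA | 3
SF | 6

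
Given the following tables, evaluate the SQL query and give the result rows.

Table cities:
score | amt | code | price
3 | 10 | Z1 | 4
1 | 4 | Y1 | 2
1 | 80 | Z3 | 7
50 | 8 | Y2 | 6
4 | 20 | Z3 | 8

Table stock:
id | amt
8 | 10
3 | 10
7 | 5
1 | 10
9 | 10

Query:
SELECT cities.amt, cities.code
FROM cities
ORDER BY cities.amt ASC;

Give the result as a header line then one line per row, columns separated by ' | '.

After SELECT (5 rows):
cities.amt | cities.code
10 | Z1
4 | Y1
80 | Z3
8 | Y2
20 | Z3
After ORDER BY (5 rows):
cities.amt | cities.code
4 | Y1
8 | Y2
10 | Z1
20 | Z3
80 | Z3

== RESULT ==
cities.amt | cities.code
4 | Y1
8 | Y2
10 | Z1
20 | Z3
80 | Z3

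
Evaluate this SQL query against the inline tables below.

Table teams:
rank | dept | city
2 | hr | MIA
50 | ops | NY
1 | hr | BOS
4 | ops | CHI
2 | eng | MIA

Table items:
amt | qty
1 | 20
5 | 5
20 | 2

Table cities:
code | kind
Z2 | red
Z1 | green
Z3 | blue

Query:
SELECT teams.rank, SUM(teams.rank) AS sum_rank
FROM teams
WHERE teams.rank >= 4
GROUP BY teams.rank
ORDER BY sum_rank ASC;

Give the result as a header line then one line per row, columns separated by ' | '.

After WHERE (2 rows):
teams.rank | teams.dept | teams.city
50 | ops | NY
4 | ops | CHI
After GROUP BY (2 rows):
teams.rank | sum_rank
50 | 50
4 | 4
After ORDER BY (2 rows):
teams.rank | sum_rank
4 | 4
50 | 50

== RESULT ==
teams.rank | sum_rank
4 | 4
50 | 50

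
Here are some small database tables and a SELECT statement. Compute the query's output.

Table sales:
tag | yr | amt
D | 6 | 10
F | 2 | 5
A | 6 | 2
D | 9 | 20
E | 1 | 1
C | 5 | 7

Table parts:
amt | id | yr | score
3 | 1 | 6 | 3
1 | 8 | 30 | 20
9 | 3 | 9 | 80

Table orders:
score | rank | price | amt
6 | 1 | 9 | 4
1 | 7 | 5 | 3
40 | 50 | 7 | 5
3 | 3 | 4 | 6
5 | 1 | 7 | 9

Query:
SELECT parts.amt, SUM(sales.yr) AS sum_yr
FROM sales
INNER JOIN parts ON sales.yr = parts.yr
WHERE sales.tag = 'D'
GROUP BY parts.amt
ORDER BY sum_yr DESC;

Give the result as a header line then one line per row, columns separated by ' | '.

After JOIN parts (3 rows):
sales.tag | sales.yr | sales.amt | parts.amt | parts.id | parts.yr | parts.score
D | 6 | 10 | 3 | 1 | 6 | 3
A | 6 | 2 | 3 | 1 | 6 | 3
D | 9 | 20 | 9 | 3 | 9 | 80
After WHERE (2 rows):
sales.tag | sales.yr | sales.amt | parts.amt | parts.id | parts.yr | parts.score
D | 6 | 10 | 3 | 1 | 6 | 3
D | 9 | 20 | 9 | 3 | 9 | 80
After GROUP BY (2 rows):
parts.amt | sum_yr
3 | 6
9 | 9
After ORDER BY (2 rows):
parts.amt | sum_yr
9 | 9
3 | 6

== RESULT ==
parts.amt | sum_yr
9 | 9
3 | 6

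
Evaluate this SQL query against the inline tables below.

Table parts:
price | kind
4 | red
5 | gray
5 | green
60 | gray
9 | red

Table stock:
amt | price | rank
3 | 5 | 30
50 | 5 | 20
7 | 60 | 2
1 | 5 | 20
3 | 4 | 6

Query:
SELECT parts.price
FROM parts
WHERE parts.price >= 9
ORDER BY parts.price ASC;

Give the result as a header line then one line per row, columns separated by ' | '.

== RESULT ==
parts.price
9
60

Derivation:
After WHERE (2 rows):
parts.price | parts.kind
60 | gray
9 | red
After SELECT (2 rows):
parts.price
60
9
After ORDER BY (2 rows):
parts.price
9
60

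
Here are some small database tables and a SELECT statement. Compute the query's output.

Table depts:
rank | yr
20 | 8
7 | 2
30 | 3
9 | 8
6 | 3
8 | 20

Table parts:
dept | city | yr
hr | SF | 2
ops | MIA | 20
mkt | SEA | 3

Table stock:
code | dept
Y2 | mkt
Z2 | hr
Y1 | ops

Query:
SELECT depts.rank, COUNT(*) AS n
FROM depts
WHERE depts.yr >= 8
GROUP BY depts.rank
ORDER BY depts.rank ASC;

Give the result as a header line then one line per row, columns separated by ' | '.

== RESULT ==
depts.rank | n
8 | 1
9 | 1
20 | 1

Derivation:
After WHERE (3 rows):
depts.rank | depts.yr
20 | 8
9 | 8
8 | 20
After GROUP BY (3 rows):
depts.rank | n
20 | 1
9 | 1
8 | 1
After ORDER BY (3 rows):
depts.rank | n
8 | 1
9 | 1
20 | 1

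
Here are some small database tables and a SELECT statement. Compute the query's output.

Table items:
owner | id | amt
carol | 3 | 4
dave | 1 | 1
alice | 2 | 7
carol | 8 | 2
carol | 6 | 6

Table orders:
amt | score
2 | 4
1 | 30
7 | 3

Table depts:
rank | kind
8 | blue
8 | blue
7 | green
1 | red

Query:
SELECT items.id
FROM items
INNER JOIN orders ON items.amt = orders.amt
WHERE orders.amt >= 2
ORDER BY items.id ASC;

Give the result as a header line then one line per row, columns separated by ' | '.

After JOIN orders (3 rows):
items.owner | items.id | items.amt | orders.amt | orders.score
dave | 1 | 1 | 1 | 30
alice | 2 | 7 | 7 | 3
carol | 8 | 2 | 2 | 4
After WHERE (2 rows):
items.owner | items.id | items.amt | orders.amt | orders.score
alice | 2 | 7 | 7 | 3
carol | 8 | 2 | 2 | 4
After SELECT (2 rows):
items.id
2
8
After ORDER BY (2 rows):
items.id
2
8

== RESULT ==
items.id
2
8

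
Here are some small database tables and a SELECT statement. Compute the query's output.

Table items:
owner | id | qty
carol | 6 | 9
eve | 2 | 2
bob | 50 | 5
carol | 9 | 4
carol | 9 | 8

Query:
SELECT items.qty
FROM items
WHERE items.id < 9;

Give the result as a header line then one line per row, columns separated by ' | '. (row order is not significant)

After WHERE (2 rows):
items.owner | items.id | items.qty
carol | 6 | 9
eve | 2 | 2
After SELECT (2 rows):
items.qty
9
2

== RESULT ==
items.qty
9
2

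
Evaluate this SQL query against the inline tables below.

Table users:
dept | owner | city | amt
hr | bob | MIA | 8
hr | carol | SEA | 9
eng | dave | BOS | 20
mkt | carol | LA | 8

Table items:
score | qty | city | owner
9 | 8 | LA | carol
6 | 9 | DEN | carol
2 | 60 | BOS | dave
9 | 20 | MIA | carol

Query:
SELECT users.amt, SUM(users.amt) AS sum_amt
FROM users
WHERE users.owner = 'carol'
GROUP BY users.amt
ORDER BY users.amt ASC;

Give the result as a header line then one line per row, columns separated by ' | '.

After WHERE (2 rows):
users.dept | users.owner | users.city | users.amt
hr | carol | SEA | 9
mkt | carol | LA | 8
After GROUP BY (2 rows):
users.amt | sum_amt
9 | 9
8 | 8
After ORDER BY (2 rows):
users.amt | sum_amt
8 | 8
9 | 9

== RESULT ==
users.amt | sum_amt
8 | 8
9 | 9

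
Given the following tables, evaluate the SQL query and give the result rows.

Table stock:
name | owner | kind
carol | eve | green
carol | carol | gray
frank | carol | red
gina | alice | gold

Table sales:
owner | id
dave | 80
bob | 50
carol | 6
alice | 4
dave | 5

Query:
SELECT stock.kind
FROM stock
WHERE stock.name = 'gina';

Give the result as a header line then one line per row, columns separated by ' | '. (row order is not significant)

== RESULT ==
stock.kind
gold

Derivation:
After WHERE (1 rows):
stock.name | stock.owner | stock.kind
gina | alice | gold
After SELECT (1 rows):
stock.kind
gold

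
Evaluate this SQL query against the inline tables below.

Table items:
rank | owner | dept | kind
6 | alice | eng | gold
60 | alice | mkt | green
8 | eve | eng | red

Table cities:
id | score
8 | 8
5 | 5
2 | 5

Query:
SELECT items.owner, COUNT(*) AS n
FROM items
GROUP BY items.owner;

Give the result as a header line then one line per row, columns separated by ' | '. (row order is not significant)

== RESULT ==
items.owner | n
alice | 2
eve | 1

Derivation:
After GROUP BY (2 rows):
items.owner | n
alice | 2
eve | 1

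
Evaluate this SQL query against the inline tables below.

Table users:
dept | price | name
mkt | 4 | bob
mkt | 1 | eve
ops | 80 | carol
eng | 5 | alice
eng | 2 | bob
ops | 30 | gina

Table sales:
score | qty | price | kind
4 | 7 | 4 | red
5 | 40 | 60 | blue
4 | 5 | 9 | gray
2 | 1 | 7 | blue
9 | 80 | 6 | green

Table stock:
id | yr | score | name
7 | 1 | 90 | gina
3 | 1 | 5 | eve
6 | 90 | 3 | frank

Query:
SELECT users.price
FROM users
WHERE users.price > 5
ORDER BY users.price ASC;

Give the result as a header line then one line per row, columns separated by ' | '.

== RESULT ==
users.price
30
80

Derivation:
After WHERE (2 rows):
users.dept | users.price | users.name
ops | 80 | carol
ops | 30 | gina
After SELECT (2 rows):
users.price
80
30
After ORDER BY (2 rows):
users.price
30
80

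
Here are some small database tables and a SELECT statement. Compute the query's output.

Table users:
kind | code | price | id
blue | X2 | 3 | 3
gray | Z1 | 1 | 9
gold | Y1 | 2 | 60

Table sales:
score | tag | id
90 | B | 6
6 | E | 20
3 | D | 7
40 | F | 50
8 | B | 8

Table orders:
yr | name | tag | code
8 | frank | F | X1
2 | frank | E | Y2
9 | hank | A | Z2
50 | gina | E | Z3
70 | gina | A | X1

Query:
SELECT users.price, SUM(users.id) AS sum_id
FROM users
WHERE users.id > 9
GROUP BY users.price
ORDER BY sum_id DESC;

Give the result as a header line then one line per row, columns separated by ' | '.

After WHERE (1 rows):
users.kind | users.code | users.price | users.id
gold | Y1 | 2 | 60
After GROUP BY (1 rows):
users.price | sum_id
2 | 60
After ORDER BY (1 rows):
users.price | sum_id
2 | 60

== RESULT ==
users.price | sum_id
2 | 60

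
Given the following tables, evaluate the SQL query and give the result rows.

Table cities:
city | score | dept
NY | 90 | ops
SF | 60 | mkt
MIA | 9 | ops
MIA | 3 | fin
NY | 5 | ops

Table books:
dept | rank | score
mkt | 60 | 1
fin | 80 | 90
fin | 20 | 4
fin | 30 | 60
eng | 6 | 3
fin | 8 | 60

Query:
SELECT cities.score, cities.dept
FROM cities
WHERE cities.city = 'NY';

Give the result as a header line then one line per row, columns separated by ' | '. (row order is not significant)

After WHERE (2 rows):
cities.city | cities.score | cities.dept
NY | 90 | ops
NY | 5 | ops
After SELECT (2 rows):
cities.score | cities.dept
90 | ops
5 | ops

== RESULT ==
cities.score | cities.dept
90 | ops
5 | ops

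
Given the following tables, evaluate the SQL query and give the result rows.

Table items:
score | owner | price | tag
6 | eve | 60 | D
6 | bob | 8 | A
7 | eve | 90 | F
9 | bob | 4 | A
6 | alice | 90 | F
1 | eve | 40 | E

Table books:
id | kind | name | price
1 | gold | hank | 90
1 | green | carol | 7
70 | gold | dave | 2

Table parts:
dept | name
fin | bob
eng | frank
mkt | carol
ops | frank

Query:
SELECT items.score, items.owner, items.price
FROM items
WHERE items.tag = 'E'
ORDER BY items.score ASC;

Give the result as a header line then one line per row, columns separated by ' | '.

After WHERE (1 rows):
items.score | items.owner | items.price | items.tag
1 | eve | 40 | E
After SELECT (1 rows):
items.score | items.owner | items.price
1 | eve | 40
After ORDER BY (1 rows):
items.score | items.owner | items.price
1 | eve | 40

== RESULT ==
items.score | items.owner | items.price
1 | eve | 40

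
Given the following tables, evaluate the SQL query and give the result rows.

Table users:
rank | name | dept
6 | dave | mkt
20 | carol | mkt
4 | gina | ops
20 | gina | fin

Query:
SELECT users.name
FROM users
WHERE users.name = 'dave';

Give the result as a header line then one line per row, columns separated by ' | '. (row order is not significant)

After WHERE (1 rows):
users.rank | users.name | users.dept
6 | dave | mkt
After SELECT (1 rows):
users.name
dave

== RESULT ==
users.name
dave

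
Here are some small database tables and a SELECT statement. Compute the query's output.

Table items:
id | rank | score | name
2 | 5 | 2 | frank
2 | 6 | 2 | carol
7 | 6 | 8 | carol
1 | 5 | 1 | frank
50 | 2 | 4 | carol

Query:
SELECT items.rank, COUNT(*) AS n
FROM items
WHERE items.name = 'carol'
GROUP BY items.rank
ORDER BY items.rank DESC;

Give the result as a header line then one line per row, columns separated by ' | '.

== RESULT ==
items.rank | n
6 | 2
2 | 1

Derivation:
After WHERE (3 rows):
items.id | items.rank | items.score | items.name
2 | 6 | 2 | carol
7 | 6 | 8 | carol
50 | 2 | 4 | carol
After GROUP BY (2 rows):
items.rank | n
6 | 2
2 | 1
After ORDER BY (2 rows):
items.rank | n
6 | 2
2 | 1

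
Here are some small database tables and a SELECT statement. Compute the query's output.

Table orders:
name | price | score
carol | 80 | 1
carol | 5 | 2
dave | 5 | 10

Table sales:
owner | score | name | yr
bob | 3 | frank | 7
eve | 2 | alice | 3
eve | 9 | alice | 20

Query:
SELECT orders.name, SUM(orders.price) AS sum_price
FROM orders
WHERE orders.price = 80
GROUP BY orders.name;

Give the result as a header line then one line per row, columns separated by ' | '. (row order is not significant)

== RESULT ==
orders.name | sum_price
carol | 80

Derivation:
After WHERE (1 rows):
orders.name | orders.price | orders.score
carol | 80 | 1
After GROUP BY (1 rows):
orders.name | sum_price
carol | 80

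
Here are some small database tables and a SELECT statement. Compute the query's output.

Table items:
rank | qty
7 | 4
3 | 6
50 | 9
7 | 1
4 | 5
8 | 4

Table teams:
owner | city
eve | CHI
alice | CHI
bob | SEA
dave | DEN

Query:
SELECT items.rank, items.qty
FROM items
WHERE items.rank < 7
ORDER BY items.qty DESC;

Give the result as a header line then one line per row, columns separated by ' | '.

== RESULT ==
items.rank | items.qty
3 | 6
4 | 5

Derivation:
After WHERE (2 rows):
items.rank | items.qty
3 | 6
4 | 5
After SELECT (2 rows):
items.rank | items.qty
3 | 6
4 | 5
After ORDER BY (2 rows):
items.rank | items.qty
3 | 6
4 | 5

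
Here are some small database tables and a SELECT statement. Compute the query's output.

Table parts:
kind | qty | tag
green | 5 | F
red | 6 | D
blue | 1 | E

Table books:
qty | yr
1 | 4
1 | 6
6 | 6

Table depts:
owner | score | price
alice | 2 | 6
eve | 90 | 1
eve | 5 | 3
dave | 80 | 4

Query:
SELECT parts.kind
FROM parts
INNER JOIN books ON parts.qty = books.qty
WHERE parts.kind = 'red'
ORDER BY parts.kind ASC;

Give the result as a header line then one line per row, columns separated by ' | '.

After JOIN books (3 rows):
parts.kind | parts.qty | parts.tag | books.qty | books.yr
red | 6 | D | 6 | 6
blue | 1 | E | 1 | 4
blue | 1 | E | 1 | 6
After WHERE (1 rows):
parts.kind | parts.qty | parts.tag | books.qty | books.yr
red | 6 | D | 6 | 6
After SELECT (1 rows):
parts.kind
red
After ORDER BY (1 rows):
parts.kind
red

== RESULT ==
parts.kind
red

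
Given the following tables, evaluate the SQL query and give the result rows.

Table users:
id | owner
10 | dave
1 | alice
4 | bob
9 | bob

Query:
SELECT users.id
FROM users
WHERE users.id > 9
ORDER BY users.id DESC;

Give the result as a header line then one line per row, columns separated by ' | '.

== RESULT ==
users.id
10

Derivation:
After WHERE (1 rows):
users.id | users.owner
10 | dave
After SELECT (1 rows):
users.id
10
After ORDER BY (1 rows):
users.id
10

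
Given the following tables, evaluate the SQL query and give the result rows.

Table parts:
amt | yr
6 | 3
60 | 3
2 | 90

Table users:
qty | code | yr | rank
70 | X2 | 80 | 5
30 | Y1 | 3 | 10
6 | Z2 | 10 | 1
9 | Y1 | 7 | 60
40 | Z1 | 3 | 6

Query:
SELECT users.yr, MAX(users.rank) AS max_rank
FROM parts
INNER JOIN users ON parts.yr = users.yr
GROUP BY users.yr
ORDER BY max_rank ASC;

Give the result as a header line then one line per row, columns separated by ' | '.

== RESULT ==
users.yr | max_rank
3 | 10

Derivation:
After JOIN users (4 rows):
parts.amt | parts.yr | users.qty | users.code | users.yr | users.rank
6 | 3 | 30 | Y1 | 3 | 10
6 | 3 | 40 | Z1 | 3 | 6
60 | 3 | 30 | Y1 | 3 | 10
60 | 3 | 40 | Z1 | 3 | 6
After GROUP BY (1 rows):
users.yr | max_rank
3 | 10
After ORDER BY (1 rows):
users.yr | max_rank
3 | 10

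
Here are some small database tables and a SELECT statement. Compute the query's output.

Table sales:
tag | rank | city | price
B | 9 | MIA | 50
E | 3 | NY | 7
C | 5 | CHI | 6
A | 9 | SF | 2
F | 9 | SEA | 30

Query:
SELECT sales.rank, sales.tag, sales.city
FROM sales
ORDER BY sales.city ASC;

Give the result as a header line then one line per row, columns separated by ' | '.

== RESULT ==
sales.rank | sales.tag | sales.city
5 | C | CHI
9 | B | MIA
3 | E | NY
9 | F | SEA
9 | A | SF

Derivation:
After SELECT (5 rows):
sales.rank | sales.tag | sales.city
9 | B | MIA
3 | E | NY
5 | C | CHI
9 | A | SF
9 | F | SEA
After ORDER BY (5 rows):
sales.rank | sales.tag | sales.city
5 | C | CHI
9 | B | MIA
3 | E | NY
9 | F | SEA
9 | A | SF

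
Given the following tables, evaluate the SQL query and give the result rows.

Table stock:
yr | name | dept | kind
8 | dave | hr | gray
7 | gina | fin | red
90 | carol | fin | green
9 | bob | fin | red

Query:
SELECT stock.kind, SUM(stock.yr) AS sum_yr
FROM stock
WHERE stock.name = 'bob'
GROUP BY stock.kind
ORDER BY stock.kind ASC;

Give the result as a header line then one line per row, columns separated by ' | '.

== RESULT ==
stock.kind | sum_yr
red | 9

Derivation:
After WHERE (1 rows):
stock.yr | stock.name | stock.dept | stock.kind
9 | bob | fin | red
After GROUP BY (1 rows):
stock.kind | sum_yr
red | 9
After ORDER BY (1 rows):
stock.kind | sum_yr
red | 9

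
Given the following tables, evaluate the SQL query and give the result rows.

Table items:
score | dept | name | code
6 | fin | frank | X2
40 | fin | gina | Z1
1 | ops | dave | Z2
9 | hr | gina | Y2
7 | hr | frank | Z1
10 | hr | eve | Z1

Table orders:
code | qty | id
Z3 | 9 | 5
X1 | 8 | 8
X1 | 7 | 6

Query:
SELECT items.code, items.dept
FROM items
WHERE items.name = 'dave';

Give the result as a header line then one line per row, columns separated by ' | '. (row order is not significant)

== RESULT ==
items.code | items.dept
Z2 | ops

Derivation:
After WHERE (1 rows):
items.score | items.dept | items.name | items.code
1 | ops | dave | Z2
After SELECT (1 rows):
items.code | items.dept
Z2 | ops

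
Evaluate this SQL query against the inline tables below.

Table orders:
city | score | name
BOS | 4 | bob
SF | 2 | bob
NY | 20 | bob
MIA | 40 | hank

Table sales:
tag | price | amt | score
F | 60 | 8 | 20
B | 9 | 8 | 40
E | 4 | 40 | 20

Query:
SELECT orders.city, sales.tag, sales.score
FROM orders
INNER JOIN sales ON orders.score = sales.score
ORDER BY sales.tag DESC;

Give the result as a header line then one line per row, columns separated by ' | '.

After JOIN sales (3 rows):
orders.city | orders.score | orders.name | sales.tag | sales.price | sales.amt | sales.score
NY | 20 | bob | F | 60 | 8 | 20
NY | 20 | bob | E | 4 | 40 | 20
MIA | 40 | hank | B | 9 | 8 | 40
After SELECT (3 rows):
orders.city | sales.tag | sales.score
NY | F | 20
NY | E | 20
MIA | B | 40
After ORDER BY (3 rows):
orders.city | sales.tag | sales.score
NY | F | 20
NY | E | 20
MIA | B | 40

== RESULT ==
orders.city | sales.tag | sales.score
NY | F | 20
NY | E | 20
MIA | B | 40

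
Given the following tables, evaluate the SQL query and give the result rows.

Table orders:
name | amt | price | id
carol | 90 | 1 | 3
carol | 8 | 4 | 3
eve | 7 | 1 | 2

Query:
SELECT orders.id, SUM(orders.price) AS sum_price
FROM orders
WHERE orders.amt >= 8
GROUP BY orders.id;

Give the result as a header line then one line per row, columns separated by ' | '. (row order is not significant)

== RESULT ==
orders.id | sum_price
3 | 5

Derivation:
After WHERE (2 rows):
orders.name | orders.amt | orders.price | orders.id
carol | 90 | 1 | 3
carol | 8 | 4 | 3
After GROUP BY (1 rows):
orders.id | sum_price
3 | 5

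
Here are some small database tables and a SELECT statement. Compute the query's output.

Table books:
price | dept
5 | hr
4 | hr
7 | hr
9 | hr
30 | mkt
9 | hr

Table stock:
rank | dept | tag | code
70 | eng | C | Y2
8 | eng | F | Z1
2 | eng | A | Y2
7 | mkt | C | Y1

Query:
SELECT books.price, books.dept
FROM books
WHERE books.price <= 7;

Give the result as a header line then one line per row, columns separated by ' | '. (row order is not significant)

After WHERE (3 rows):
books.price | books.dept
5 | hr
4 | hr
7 | hr
After SELECT (3 rows):
books.price | books.dept
5 | hr
4 | hr
7 | hr

== RESULT ==
books.price | books.dept
5 | hr
4 | hr
7 | hr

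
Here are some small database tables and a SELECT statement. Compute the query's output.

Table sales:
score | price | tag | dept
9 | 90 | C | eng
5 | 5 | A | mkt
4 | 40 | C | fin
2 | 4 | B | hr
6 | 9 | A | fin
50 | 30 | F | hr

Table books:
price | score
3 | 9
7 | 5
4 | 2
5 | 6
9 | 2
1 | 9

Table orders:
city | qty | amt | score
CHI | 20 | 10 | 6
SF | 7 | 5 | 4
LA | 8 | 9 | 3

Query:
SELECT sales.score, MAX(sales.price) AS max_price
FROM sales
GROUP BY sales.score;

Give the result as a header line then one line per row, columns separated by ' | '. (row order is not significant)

== RESULT ==
sales.score | max_price
9 | 90
5 | 5
4 | 40
2 | 4
6 | 9
50 | 30

Derivation:
After GROUP BY (6 rows):
sales.score | max_price
9 | 90
5 | 5
4 | 40
2 | 4
6 | 9
50 | 30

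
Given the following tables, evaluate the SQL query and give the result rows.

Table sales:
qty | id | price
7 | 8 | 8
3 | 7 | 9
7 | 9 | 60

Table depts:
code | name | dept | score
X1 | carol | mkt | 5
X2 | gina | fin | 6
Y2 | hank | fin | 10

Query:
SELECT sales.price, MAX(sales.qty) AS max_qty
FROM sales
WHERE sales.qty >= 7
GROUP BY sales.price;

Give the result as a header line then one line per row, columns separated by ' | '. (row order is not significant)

After WHERE (2 rows):
sales.qty | sales.id | sales.price
7 | 8 | 8
7 | 9 | 60
After GROUP BY (2 rows):
sales.price | max_qty
8 | 7
60 | 7

== RESULT ==
sales.price | max_qty
8 | 7
60 | 7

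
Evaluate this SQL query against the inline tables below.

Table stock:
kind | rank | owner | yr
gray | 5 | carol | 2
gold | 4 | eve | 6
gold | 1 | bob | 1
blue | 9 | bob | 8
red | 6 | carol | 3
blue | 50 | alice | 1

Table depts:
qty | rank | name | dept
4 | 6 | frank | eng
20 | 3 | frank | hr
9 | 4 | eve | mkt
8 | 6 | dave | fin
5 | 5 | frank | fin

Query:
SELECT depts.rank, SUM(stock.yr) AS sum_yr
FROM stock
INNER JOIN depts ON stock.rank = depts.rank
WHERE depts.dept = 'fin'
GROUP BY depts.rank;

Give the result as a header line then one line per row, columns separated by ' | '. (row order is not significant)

== RESULT ==
depts.rank | sum_yr
5 | 2
6 | 3

Derivation:
After JOIN depts (4 rows):
stock.kind | stock.rank | stock.owner | stock.yr | depts.qty | depts.rank | depts.name | depts.dept
gray | 5 | carol | 2 | 5 | 5 | frank | fin
gold | 4 | eve | 6 | 9 | 4 | eve | mkt
red | 6 | carol | 3 | 4 | 6 | frank | eng
red | 6 | carol | 3 | 8 | 6 | dave | fin
After WHERE (2 rows):
stock.kind | stock.rank | stock.owner | stock.yr | depts.qty | depts.rank | depts.name | depts.dept
gray | 5 | carol | 2 | 5 | 5 | frank | fin
red | 6 | carol | 3 | 8 | 6 | dave | fin
After GROUP BY (2 rows):
depts.rank | sum_yr
5 | 2
6 | 3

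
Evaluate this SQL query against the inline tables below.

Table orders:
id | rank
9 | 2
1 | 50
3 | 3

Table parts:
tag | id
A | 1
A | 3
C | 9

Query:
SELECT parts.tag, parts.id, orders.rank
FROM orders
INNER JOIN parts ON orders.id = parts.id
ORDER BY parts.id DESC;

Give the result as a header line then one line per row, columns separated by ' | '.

== RESULT ==
parts.tag | parts.id | orders.rank
C | 9 | 2
A | 3 | 3
A | 1 | 50

Derivation:
After JOIN parts (3 rows):
orders.id | orders.rank | parts.tag | parts.id
9 | 2 | C | 9
1 | 50 | A | 1
3 | 3 | A | 3
After SELECT (3 rows):
parts.tag | parts.id | orders.rank
C | 9 | 2
A | 1 | 50
A | 3 | 3
After ORDER BY (3 rows):
parts.tag | parts.id | orders.rank
C | 9 | 2
A | 3 | 3
A | 1 | 50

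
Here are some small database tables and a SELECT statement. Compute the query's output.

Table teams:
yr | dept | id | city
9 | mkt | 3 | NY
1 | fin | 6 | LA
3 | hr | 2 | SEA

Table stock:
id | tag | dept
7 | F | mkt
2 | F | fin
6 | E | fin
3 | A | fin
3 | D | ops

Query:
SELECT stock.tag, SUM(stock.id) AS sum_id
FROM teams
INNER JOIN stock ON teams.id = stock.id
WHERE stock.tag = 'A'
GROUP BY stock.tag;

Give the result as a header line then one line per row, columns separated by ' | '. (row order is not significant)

== RESULT ==
stock.tag | sum_id
A | 3

Derivation:
After JOIN stock (4 rows):
teams.yr | teams.dept | teams.id | teams.city | stock.id | stock.tag | stock.dept
9 | mkt | 3 | NY | 3 | A | fin
9 | mkt | 3 | NY | 3 | D | ops
1 | fin | 6 | LA | 6 | E | fin
3 | hr | 2 | SEA | 2 | F | fin
After WHERE (1 rows):
teams.yr | teams.dept | teams.id | teams.city | stock.id | stock.tag | stock.dept
9 | mkt | 3 | NY | 3 | A | fin
After GROUP BY (1 rows):
stock.tag | sum_id
A | 3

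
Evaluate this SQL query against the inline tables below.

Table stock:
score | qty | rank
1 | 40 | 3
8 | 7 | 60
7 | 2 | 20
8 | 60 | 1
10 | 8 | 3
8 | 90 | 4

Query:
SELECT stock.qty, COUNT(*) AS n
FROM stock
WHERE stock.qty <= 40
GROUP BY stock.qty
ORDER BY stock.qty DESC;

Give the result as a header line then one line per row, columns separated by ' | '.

== RESULT ==
stock.qty | n
40 | 1
8 | 1
7 | 1
2 | 1

Derivation:
After WHERE (4 rows):
stock.score | stock.qty | stock.rank
1 | 40 | 3
8 | 7 | 60
7 | 2 | 20
10 | 8 | 3
After GROUP BY (4 rows):
stock.qty | n
40 | 1
7 | 1
2 | 1
8 | 1
After ORDER BY (4 rows):
stock.qty | n
40 | 1
8 | 1
7 | 1
2 | 1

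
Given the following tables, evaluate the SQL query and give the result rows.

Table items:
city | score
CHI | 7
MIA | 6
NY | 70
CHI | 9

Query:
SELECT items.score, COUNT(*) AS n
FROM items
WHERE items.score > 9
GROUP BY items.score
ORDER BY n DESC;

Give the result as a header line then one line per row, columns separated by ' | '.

== RESULT ==
items.score | n
70 | 1

Derivation:
After WHERE (1 rows):
items.city | items.score
NY | 70
After GROUP BY (1 rows):
items.score | n
70 | 1
After ORDER BY (1 rows):
items.score | n
70 | 1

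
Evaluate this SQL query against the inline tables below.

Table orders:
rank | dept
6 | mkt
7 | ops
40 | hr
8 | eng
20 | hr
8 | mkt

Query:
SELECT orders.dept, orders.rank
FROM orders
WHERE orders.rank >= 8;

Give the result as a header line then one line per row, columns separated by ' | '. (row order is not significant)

== RESULT ==
orders.dept | orders.rank
hr | 40
eng | 8
hr | 20
mkt | 8

Derivation:
After WHERE (4 rows):
orders.rank | orders.dept
40 | hr
8 | eng
20 | hr
8 | mkt
After SELECT (4 rows):
orders.dept | orders.rank
hr | 40
eng | 8
hr | 20
mkt | 8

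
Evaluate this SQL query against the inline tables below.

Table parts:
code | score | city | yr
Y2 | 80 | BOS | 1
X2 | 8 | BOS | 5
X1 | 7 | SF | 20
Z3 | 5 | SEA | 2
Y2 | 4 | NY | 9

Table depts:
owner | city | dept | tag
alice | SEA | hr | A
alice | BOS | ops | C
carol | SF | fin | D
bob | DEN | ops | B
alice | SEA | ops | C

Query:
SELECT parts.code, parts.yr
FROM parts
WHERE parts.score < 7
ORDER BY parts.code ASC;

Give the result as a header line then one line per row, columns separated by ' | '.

== RESULT ==
parts.code | parts.yr
Y2 | 9
Z3 | 2

Derivation:
After WHERE (2 rows):
parts.code | parts.score | parts.city | parts.yr
Z3 | 5 | SEA | 2
Y2 | 4 | NY | 9
After SELECT (2 rows):
parts.code | parts.yr
Z3 | 2
Y2 | 9
After ORDER BY (2 rows):
parts.code | parts.yr
Y2 | 9
Z3 | 2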